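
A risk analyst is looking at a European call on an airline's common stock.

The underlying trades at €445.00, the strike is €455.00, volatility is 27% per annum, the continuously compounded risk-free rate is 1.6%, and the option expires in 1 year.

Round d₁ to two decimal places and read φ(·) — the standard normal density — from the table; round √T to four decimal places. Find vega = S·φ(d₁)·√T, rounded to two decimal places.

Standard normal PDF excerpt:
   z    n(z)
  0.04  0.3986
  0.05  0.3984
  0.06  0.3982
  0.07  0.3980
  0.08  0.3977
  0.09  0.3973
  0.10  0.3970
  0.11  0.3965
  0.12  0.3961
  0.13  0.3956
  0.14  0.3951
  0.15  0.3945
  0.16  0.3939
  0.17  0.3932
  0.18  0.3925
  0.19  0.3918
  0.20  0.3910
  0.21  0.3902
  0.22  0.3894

T = 1;  σ√T = 0.2700
d₁ = [ln(445/455) + (0.016 + ½·0.27²)·1] / (σ√T) = (-0.0222 + 0.0525) / 0.2700 = 0.1120 which rounds to 0.11
√T = √1 = 1.0000
φ(d₁) = φ(0.11) = 0.3965
vega = S·φ(d₁)·√T = 445·0.3965·1.0000 = 176.4425

176.44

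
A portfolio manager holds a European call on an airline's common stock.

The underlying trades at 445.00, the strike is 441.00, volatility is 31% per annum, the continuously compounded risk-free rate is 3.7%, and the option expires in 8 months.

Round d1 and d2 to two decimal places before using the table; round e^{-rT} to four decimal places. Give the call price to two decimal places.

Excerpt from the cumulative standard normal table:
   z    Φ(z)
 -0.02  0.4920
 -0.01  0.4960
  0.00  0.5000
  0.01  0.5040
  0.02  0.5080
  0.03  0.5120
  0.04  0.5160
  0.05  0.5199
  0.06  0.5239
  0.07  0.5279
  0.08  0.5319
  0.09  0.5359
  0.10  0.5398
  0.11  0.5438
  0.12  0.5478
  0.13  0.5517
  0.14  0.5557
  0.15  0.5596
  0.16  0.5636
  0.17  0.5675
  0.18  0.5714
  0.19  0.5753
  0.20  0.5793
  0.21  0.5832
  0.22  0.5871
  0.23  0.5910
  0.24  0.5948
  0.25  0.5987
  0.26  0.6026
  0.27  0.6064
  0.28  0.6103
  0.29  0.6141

T = 0.6667;  σ√T = 0.2531
d₁ = [ln(445/441) + (0.037 + ½·0.31²)·0.6667] / (σ√T) = (0.0090 + 0.0567) / 0.2531 = 0.2597 ⇒ 0.26
d₂ = 0.2597 − 0.2531 = 0.0066 ⇒ 0.01
e^(−rT) = e^(−0.037·0.6667) = 0.9756
N(d₁) = N(0.26) = 0.6026;  N(d₂) = N(0.01) = 0.5040
C = 445·0.6026 − 441·0.9756·0.5040 = 268.1570 − 216.8408 = 51.3162

51.32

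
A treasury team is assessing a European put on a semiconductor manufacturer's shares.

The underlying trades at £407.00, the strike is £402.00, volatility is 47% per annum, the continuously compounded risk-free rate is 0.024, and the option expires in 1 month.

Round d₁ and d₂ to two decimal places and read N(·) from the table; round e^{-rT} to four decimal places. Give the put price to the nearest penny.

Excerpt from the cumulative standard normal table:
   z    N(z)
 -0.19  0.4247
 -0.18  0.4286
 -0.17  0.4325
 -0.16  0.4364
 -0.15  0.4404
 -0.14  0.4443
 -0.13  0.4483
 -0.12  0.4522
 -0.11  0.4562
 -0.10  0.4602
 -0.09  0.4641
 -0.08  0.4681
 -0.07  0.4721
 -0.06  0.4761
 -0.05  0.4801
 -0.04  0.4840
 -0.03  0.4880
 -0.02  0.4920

£18.15

σ√T = 0.47·√0.08333 = 0.1357
d₁ = [ln(407/402) + (0.024 + ½·0.47²)·0.08333] / (σ√T) = (0.0124 + 0.0112) / 0.1357 = 0.1737 ⇒ 0.17
d₂ = 0.1737 − 0.1357 = 0.0380 ⇒ 0.04
exp(−rT) = exp(−0.024·0.08333) = 0.9980
N(−d₂) = N(-0.04) = 0.4840;  N(−d₁) = N(-0.17) = 0.4325
P = 402·0.9980·0.4840 − 407·0.4325 = 194.1789 − 176.0275 = 18.1514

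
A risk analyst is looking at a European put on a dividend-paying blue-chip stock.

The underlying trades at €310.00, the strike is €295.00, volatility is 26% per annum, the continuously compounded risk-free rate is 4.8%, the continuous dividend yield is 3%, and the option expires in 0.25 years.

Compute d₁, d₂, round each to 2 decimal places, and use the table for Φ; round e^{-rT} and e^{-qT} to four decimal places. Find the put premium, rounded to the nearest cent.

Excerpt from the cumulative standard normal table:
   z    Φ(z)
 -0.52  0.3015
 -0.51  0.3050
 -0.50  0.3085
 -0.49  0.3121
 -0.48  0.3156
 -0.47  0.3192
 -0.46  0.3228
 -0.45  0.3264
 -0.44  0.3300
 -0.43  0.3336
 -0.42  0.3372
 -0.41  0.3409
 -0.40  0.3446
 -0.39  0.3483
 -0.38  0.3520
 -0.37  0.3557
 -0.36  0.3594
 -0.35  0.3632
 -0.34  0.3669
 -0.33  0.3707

€8.77

T = 0.25;  σ√T = 0.1300
d₁ = [ln(310/295) + (0.048 − 0.03 + 0.26²/2)·0.25] / 0.1300 = [0.0496 + 0.0130] / 0.1300 = 0.4811 → 0.48
d₂ = d₁ − σ√T = 0.4811 − 0.1300 = 0.3511 → 0.35
e^(−qT) = e^(−0.03·0.25) = 0.9925;  e^(−rT) = e^(−0.048·0.25) = 0.9881
P = 295·0.9881·N(-0.35) − 310·0.9925·N(-0.48) = 295·0.9881·0.3632 − 310·0.9925·0.3156 = 105.8690 − 97.1022 = 8.7668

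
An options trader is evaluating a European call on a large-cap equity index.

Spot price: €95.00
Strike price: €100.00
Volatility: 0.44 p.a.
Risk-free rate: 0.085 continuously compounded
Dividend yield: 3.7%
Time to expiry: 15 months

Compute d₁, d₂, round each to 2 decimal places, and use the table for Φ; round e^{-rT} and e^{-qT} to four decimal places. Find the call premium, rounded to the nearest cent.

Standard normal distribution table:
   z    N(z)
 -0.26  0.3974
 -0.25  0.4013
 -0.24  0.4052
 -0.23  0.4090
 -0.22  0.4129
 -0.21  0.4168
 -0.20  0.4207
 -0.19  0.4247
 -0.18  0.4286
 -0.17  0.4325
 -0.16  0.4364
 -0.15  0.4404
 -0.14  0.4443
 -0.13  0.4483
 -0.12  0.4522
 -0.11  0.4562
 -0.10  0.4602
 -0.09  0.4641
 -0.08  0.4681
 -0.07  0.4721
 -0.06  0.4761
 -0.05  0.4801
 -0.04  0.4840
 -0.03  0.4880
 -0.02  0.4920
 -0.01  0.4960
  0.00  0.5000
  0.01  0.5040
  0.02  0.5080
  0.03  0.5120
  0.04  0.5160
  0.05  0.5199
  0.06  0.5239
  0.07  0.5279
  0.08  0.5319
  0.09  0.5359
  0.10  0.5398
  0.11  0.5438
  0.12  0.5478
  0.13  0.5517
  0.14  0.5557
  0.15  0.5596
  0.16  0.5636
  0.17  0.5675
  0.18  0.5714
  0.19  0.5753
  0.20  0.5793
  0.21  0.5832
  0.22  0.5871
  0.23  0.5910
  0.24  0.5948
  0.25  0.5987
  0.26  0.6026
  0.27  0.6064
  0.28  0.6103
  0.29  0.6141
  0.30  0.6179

T = 1.25;  σ√T = 0.4919
d₁ = [ln(95/100) + (0.085 − 0.037 + ½·0.44²)·1.25] / (σ√T) = (-0.0513 + 0.1810) / 0.4919 = 0.2637 ⇒ 0.26
d₂ = 0.2637 − 0.4919 = -0.2283 ⇒ -0.23
exp(−qT) = exp(−0.037·1.25) = 0.9548;  exp(−rT) = exp(−0.085·1.25) = 0.8992
N(d₁) = N(0.26) = 0.6026;  N(d₂) = N(-0.23) = 0.4090
C = 95·0.9548·0.6026 − 100·0.8992·0.4090 = 54.6594 − 36.7773 = 17.8822

€17.88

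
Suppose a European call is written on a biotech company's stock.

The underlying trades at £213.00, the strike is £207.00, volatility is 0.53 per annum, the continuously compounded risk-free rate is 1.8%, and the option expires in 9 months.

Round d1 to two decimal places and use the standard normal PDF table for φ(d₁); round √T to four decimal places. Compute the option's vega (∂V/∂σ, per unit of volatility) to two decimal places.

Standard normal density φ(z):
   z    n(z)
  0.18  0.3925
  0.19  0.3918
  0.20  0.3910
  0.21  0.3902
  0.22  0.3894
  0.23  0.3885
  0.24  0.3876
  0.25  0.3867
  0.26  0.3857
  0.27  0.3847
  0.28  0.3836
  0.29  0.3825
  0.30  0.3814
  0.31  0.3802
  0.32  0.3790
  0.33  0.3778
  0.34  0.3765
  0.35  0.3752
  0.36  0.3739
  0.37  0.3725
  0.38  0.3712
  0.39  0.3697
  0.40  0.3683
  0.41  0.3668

σ√T = 0.53·√0.75 = 0.4590
d₁ = [ln(213/207) + (0.018 + 0.53²/2)·0.75] / 0.4590 = [0.0286 + 0.1188] / 0.4590 = 0.3212 ≈ 0.32
√T = √0.75 = 0.8660
φ(d₁) = φ(0.32) = 0.3790
vega = S·φ(d₁)·√T = 213·0.3790·0.8660 = 69.9096

69.91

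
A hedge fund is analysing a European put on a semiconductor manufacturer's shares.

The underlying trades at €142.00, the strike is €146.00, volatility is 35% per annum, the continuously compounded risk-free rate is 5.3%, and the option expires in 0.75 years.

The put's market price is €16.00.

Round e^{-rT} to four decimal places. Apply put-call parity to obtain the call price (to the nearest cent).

e^(−rT) = e^(−0.053·0.75) = 0.9610
Put-call parity: C − P = S − K·e^(−rT) = 142 − 146·0.9610 = 142 − 140.3060 = 1.6940
C = P + (C − P) = 16.00 + (1.6940) = 17.6940

€17.69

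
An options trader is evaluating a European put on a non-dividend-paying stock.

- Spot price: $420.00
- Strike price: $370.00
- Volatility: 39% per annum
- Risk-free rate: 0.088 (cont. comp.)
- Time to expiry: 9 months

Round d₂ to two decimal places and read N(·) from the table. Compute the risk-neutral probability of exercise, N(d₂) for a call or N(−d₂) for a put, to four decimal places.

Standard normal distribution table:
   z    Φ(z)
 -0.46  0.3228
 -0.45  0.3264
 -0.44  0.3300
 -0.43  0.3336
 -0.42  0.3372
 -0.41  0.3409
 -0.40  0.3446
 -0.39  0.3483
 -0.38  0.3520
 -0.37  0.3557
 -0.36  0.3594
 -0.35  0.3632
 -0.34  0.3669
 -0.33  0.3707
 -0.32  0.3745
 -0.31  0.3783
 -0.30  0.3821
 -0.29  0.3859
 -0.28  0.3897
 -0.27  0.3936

σ√T = 0.39 × 0.8660 = 0.3377
ln(S/K) + (r + σ²/2)T = ln(420/370) + (0.088 + 0.39²/2)·0.75 = 0.1268 + 0.1230 = 0.2498
d₁ = 0.2498 / 0.3377 = 0.7396 → 0.74
d₂ = d₁ − σ√T = 0.7396 − 0.3377 = 0.4018 → 0.40
Risk-neutral Pr[S_T < K] = N(−d₂) = N(-0.40) = 0.3446

0.3446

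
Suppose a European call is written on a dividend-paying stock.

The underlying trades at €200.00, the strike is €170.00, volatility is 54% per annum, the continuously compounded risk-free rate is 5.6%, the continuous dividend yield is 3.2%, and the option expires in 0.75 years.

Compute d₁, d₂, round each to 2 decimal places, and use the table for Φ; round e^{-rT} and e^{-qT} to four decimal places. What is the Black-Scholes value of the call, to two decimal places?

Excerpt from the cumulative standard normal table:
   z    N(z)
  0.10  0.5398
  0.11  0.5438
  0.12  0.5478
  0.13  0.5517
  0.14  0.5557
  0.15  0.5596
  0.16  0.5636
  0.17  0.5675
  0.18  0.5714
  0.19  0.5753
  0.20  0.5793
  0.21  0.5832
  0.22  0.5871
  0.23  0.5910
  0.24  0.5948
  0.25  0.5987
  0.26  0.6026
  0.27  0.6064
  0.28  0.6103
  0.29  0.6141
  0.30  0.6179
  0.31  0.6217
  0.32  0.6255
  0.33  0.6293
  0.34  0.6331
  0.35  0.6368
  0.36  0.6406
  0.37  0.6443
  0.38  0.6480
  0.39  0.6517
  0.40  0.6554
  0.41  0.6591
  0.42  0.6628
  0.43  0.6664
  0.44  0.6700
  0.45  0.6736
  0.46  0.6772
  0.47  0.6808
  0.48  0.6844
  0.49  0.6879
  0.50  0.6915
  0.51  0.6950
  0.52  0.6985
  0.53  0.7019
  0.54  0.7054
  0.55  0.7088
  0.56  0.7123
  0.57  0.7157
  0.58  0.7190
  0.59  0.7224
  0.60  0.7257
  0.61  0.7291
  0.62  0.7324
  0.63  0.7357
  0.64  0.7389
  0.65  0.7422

€51.79

T = 0.75;  σ√T = 0.4677
d₁ = [ln(200/170) + (0.056 − 0.032 + 0.54²/2)·0.75] / 0.4677 = [0.1625 + 0.1274] / 0.4677 = 0.6198 → 0.62
d₂ = d₁ − σ√T = 0.6198 − 0.4677 = 0.1522 → 0.15
e^(−qT) = e^(−0.032·0.75) = 0.9763;  e^(−rT) = e^(−0.056·0.75) = 0.9589
N(d₁) = N(0.62) = 0.7324;  N(d₂) = N(0.15) = 0.5596
C = 200·0.9763·0.7324 − 170·0.9589·0.5596 = 143.0084 − 91.2221 = 51.7863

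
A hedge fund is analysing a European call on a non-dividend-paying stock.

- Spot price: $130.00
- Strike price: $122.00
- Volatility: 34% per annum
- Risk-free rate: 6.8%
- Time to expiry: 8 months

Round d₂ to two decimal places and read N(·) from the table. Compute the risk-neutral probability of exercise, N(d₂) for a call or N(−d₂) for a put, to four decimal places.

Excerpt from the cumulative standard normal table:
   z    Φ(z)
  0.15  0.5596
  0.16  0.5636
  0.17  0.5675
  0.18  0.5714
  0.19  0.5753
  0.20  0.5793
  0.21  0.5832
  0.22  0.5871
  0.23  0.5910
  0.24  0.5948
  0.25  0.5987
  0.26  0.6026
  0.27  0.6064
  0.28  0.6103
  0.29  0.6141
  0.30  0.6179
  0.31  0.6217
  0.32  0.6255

0.5987

σ√T = 0.34 × 0.8165 = 0.2776
d₁ = [ln(130/122) + (0.068 + 0.34²/2)·0.6667] / 0.2776 = [0.0635 + 0.0839] / 0.2776 = 0.5309 ≈ 0.53
d₂ = d₁ − σ√T = 0.5309 − 0.2776 = 0.2533 ≈ 0.25
Pr(exercise) under Q = N(d₂) = 0.5987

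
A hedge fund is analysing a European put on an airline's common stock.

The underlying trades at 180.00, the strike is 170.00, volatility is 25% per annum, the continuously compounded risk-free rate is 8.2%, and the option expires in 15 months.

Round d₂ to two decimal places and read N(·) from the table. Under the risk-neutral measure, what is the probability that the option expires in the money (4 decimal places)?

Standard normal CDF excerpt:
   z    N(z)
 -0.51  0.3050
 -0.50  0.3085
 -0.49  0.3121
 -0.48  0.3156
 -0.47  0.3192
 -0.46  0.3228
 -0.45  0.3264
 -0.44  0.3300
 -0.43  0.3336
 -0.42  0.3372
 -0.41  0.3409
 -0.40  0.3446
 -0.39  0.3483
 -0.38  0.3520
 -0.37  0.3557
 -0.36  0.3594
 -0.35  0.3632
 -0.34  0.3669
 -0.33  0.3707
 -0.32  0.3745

0.3336

T = 1.25;  σ√T = 0.2795
d₁ = [ln(180/170) + (0.082 + 0.25²/2)·1.25] / 0.2795 = [0.0572 + 0.1416] / 0.2795 = 0.7110 ⇒ 0.71
d₂ = d₁ − σ√T = 0.7110 − 0.2795 = 0.4315 ⇒ 0.43
Pr(exercise) under Q = N(−d₂) = N(-0.43) = 0.3336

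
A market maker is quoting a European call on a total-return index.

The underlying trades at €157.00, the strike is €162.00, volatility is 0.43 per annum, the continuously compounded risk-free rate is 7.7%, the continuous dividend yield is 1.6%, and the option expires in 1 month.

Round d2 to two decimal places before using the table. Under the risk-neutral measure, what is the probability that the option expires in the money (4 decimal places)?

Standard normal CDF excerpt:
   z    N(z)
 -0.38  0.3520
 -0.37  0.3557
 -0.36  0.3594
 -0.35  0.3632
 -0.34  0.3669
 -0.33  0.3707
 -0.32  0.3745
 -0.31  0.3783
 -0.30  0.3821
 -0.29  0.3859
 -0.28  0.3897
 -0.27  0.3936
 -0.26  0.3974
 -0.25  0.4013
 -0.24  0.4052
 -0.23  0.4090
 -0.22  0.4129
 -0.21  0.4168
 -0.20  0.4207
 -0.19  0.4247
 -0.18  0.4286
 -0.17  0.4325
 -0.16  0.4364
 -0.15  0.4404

0.3936

T = 0.08333;  σ√T = 0.1241
d₁ = [ln(157/162) + (0.077 − 0.016 + ½·0.43²)·0.08333] / (σ√T) = (-0.0314 + 0.0128) / 0.1241 = -0.1495 ⇒ -0.15
d₂ = -0.1495 − 0.1241 = -0.2737 ⇒ -0.27
Pr(exercise) under Q = N(d₂) = 0.3936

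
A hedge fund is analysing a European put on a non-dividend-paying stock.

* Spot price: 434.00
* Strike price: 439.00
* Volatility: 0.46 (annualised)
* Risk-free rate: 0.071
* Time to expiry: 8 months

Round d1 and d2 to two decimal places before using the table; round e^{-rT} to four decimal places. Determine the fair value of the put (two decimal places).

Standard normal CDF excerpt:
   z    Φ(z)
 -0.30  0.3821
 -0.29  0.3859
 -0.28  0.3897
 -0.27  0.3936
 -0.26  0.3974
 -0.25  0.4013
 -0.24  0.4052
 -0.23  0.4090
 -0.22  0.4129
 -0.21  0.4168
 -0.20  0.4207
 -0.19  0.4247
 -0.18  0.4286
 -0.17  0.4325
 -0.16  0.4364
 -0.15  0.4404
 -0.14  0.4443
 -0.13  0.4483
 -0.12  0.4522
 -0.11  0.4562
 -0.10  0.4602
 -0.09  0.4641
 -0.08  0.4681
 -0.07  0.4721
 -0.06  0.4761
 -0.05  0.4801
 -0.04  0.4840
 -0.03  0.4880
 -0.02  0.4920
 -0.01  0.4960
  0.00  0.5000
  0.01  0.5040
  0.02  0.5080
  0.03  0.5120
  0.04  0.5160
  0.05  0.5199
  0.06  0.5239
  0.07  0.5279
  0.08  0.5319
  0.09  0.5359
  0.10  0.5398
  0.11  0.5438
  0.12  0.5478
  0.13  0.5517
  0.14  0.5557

55.26

σ√T = 0.46·√0.6667 = 0.3756
ln(S/K) + (r + σ²/2)T = ln(434/439) + (0.071 + 0.46²/2)·0.6667 = -0.0115 + 0.1179 = 0.1064
d₁ = 0.1064 / 0.3756 = 0.2833 which rounds to 0.28
d₂ = d₁ − σ√T = 0.2833 − 0.3756 = -0.0923 which rounds to -0.09
e^(−rT) = e^(−0.071·0.6667) = 0.9538
P = 439·0.9538·N(0.09) − 434·N(-0.28) = 439·0.9538·0.5359 − 434·0.3897 = 224.3911 − 169.1298 = 55.2613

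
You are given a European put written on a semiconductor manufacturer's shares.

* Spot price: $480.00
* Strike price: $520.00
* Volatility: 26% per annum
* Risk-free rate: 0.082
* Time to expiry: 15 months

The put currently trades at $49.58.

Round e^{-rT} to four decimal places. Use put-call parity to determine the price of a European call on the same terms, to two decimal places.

e^(−rT) = e^(−0.082·1.25) = 0.9026
Put-call parity: C − P = S − K·e^(−rT) = 480 − 520·0.9026 = 480 − 469.3520 = 10.6480
C = P + (C − P) = 49.58 + (10.6480) = 60.2280

$60.23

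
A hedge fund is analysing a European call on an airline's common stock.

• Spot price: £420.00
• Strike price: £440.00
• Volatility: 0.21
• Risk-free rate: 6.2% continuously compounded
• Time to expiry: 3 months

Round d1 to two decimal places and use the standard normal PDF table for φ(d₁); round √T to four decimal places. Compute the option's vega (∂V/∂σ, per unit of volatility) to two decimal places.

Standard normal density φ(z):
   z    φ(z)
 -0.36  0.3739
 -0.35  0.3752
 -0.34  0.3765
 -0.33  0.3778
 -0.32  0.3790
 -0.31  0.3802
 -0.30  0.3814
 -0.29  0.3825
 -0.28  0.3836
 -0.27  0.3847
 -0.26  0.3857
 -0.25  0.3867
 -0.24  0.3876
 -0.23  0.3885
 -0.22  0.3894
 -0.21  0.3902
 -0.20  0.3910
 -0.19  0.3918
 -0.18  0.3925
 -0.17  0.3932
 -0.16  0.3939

σ√T = 0.21·√0.25 = 0.1050
d₁ = [ln(420/440) + (0.062 + 0.21²/2)·0.25] / 0.1050 = [-0.0465 + 0.0210] / 0.1050 = -0.2429 ≈ -0.24
√T = √0.25 = 0.5000
φ(d₁) = φ(-0.24) = 0.3876
vega = S·φ(d₁)·√T = 420·0.3876·0.5000 = 81.3960

81.40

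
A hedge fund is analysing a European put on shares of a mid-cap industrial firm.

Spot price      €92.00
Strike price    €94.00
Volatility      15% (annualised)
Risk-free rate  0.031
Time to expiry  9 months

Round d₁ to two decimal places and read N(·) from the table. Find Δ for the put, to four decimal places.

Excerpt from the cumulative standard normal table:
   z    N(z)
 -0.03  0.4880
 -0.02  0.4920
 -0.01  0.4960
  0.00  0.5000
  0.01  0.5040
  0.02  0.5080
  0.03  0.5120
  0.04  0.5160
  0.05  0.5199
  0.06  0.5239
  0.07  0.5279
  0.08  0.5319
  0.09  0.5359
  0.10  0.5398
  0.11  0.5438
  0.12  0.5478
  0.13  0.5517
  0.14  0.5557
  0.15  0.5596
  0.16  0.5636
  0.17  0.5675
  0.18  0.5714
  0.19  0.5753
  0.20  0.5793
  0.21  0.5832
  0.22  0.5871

σ√T = 0.15 × 0.8660 = 0.1299
d₁ = [ln(92/94) + (0.031 + ½·0.15²)·0.75] / (σ√T) = (-0.0215 + 0.0317) / 0.1299 = 0.0784 → 0.08
N(d₁) = N(0.08) = 0.5319
Δ_put = N(d₁) − 1 = 0.5319 − 1 = -0.4681

-0.4681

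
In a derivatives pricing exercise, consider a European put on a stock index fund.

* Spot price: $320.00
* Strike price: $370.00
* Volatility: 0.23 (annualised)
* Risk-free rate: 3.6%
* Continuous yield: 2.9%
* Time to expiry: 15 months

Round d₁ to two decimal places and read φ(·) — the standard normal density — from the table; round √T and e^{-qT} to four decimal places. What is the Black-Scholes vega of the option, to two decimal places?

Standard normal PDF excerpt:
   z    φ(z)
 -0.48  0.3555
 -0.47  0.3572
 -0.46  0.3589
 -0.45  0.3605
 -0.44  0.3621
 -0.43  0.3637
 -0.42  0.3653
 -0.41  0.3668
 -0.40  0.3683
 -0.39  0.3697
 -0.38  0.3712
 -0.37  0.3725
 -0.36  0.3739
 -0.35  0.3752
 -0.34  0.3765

σ√T = 0.23 × 1.1180 = 0.2571
d₁ = [ln(320/370) + (0.036 − 0.029 + ½·0.23²)·1.25] / (σ√T) = (-0.1452 + 0.0418) / 0.2571 = -0.4020 → -0.40
√T = √1.25 = 1.1180
φ(d₁) = φ(-0.40) = 0.3683
exp(−qT) = exp(−0.029·1.25) = 0.9644
vega = S·exp(−qT)·φ(d₁)·√T = 320·0.9644·0.3683·1.1180 = 127.0722
(Vega is the same for a European call and put with the same parameters.)

127.07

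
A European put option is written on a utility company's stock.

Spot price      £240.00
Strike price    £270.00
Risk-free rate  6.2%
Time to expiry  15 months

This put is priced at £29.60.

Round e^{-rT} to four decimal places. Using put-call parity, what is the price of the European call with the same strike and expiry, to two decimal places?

e^(−rT) = e^(−0.062·1.25) = 0.9254
Put-call parity: C − P = S − K·e^(−rT) = 240 − 270·0.9254 = 240 − 249.8580 = -9.8580
C = P + (C − P) = 29.60 + (-9.8580) = 19.7420

£19.74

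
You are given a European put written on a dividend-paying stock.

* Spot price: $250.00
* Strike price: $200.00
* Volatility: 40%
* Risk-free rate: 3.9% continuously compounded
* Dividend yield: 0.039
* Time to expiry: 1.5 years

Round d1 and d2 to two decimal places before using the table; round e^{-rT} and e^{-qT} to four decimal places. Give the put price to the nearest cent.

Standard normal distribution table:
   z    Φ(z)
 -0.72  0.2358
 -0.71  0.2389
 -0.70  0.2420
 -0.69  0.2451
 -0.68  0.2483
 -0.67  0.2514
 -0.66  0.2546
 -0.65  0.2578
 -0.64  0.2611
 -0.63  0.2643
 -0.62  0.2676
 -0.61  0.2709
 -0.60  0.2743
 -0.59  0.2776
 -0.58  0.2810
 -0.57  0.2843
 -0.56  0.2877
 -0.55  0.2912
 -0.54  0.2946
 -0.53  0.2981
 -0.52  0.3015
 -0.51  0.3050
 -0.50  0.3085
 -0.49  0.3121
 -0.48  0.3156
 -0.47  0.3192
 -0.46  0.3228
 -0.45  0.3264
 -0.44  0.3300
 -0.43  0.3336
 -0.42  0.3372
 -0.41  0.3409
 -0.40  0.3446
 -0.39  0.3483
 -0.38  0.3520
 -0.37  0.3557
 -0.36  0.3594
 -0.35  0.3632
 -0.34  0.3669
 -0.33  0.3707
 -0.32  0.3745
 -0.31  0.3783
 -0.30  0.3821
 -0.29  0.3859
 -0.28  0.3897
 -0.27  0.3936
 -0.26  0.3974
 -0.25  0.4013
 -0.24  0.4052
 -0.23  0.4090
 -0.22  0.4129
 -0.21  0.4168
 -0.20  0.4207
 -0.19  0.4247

$21.56

σ√T = 0.4 × 1.2247 = 0.4899
ln(S/K) + (r − q + σ²/2)T = ln(250/200) + (0.039 − 0.039 + 0.4²/2)·1.5 = 0.2231 + 0.1200 = 0.3431
d₁ = 0.3431 / 0.4899 = 0.7004 ≈ 0.70
d₂ = d₁ − σ√T = 0.7004 − 0.4899 = 0.2105 ≈ 0.21
e^(−qT) = e^(−0.039·1.5) = 0.9432;  e^(−rT) = e^(−0.039·1.5) = 0.9432
P = 200·0.9432·N(-0.21) − 250·0.9432·N(-0.70) = 200·0.9432·0.4168 − 250·0.9432·0.2420 = 78.6252 − 57.0636 = 21.5616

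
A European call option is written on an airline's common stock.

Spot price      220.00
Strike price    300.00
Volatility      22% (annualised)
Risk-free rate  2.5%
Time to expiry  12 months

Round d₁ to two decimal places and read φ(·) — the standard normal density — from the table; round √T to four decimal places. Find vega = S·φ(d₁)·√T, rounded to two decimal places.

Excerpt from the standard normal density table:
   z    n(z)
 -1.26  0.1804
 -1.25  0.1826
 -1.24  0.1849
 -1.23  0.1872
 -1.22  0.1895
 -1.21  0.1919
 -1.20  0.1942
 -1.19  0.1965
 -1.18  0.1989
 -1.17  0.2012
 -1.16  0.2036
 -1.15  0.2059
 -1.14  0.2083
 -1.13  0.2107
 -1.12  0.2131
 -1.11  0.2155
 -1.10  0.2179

T = 1;  σ√T = 0.2200
d₁ = [ln(220/300) + (0.025 + 0.22²/2)·1] / 0.2200 = [-0.3102 + 0.0492] / 0.2200 = -1.1862 ≈ -1.19
√T = √1 = 1.0000
φ(d₁) = φ(-1.19) = 0.1965
vega = S·φ(d₁)·√T = 220·0.1965·1.0000 = 43.2300

43.23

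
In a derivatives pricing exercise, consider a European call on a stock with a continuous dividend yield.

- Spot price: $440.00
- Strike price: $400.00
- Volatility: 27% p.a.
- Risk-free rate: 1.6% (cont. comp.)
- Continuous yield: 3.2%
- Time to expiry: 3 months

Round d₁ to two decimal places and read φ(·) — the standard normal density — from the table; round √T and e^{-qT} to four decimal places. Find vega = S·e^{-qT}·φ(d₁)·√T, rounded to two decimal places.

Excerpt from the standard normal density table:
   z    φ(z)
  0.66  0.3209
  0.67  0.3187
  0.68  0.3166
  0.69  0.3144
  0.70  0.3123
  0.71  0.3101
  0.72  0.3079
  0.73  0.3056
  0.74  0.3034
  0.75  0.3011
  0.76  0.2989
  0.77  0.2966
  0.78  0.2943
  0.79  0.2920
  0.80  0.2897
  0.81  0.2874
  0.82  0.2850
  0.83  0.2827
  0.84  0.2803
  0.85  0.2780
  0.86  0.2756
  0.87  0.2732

66.21

σ√T = 0.27·√0.25 = 0.1350
d₁ = [ln(440/400) + (0.016 − 0.032 + 0.27²/2)·0.25] / 0.1350 = [0.0953 + 0.0051] / 0.1350 = 0.7439 ⇒ 0.74
√T = √0.25 = 0.5000
φ(d₁) = φ(0.74) = 0.3034
e^(−qT) = e^(−0.032·0.25) = 0.9920
vega = S·e^(−qT)·φ(d₁)·√T = 440·0.9920·0.3034·0.5000 = 66.2140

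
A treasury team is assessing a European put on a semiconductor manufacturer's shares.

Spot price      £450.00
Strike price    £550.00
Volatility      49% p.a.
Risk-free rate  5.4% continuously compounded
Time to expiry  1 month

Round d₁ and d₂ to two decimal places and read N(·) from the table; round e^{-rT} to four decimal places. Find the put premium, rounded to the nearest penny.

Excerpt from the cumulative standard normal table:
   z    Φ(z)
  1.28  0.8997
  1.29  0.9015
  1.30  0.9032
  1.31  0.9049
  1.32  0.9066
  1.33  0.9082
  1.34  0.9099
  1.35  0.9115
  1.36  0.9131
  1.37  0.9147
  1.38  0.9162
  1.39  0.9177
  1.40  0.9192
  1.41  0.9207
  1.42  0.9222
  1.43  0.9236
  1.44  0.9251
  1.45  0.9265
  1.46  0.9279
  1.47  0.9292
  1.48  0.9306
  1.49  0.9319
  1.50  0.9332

T = 0.08333;  σ√T = 0.1415
d₁ = [ln(450/550) + (0.054 + 0.49²/2)·0.08333] / 0.1415 = [-0.2007 + 0.0145] / 0.1415 = -1.3161 ⇒ -1.32
d₂ = d₁ − σ√T = -1.3161 − 0.1415 = -1.4576 ⇒ -1.46
e^(−rT) = e^(−0.054·0.08333) = 0.9955
P = 550·0.9955·N(1.46) − 450·N(1.32) = 550·0.9955·0.9279 − 450·0.9066 = 508.0484 − 407.9700 = 100.0784

£100.08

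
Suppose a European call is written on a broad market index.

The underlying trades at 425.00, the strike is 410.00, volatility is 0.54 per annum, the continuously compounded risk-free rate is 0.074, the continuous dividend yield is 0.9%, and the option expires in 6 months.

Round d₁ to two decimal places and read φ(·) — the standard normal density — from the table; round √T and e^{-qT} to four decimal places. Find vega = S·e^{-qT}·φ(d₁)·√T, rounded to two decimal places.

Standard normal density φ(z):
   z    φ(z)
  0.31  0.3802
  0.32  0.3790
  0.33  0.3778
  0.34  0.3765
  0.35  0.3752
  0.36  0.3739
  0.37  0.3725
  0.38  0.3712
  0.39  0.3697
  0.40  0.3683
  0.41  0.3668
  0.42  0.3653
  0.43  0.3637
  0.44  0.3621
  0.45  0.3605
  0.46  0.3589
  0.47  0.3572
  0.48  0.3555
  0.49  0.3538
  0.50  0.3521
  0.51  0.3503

σ√T = 0.54 × 0.7071 = 0.3818
d₁ = [ln(425/410) + (0.074 − 0.009 + ½·0.54²)·0.5] / (σ√T) = (0.0359 + 0.1054) / 0.3818 = 0.3701 ≈ 0.37
√T = √0.5 = 0.7071
φ(d₁) = φ(0.37) = 0.3725
e^(−qT) = e^(−0.009·0.5) = 0.9955
vega = S·e^(−qT)·φ(d₁)·√T = 425·0.9955·0.3725·0.7071 = 111.4390
(The put has the same vega.)

111.44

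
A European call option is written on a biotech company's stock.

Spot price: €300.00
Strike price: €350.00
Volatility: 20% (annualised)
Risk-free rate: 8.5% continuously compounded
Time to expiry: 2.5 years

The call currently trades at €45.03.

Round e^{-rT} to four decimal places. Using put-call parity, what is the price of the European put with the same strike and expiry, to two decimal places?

€28.04

e^(−rT) = e^(−0.085·2.5) = 0.8086
Put-call parity: C − P = S − K·e^(−rT) = 300 − 350·0.8086 = 300 − 283.0100 = 16.9900
P = C − (C − P) = 45.03 − (16.9900) = 28.0400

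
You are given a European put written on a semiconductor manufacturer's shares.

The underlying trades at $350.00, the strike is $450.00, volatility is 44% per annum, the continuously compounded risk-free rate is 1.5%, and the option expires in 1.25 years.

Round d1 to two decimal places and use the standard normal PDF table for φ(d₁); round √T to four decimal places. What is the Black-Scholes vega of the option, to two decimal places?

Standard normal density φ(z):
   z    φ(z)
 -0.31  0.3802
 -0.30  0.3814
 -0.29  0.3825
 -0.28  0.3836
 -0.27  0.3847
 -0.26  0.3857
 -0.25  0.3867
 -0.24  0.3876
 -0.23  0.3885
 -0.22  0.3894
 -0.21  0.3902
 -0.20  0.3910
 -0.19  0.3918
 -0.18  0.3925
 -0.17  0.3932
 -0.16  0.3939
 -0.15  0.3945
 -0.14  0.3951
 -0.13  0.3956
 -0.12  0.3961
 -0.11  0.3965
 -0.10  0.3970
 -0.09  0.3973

σ√T = 0.44 × 1.1180 = 0.4919
d₁ = [ln(350/450) + (0.015 + 0.44²/2)·1.25] / 0.4919 = [-0.2513 + 0.1397] / 0.4919 = -0.2268 ⇒ -0.23
√T = √1.25 = 1.1180
φ(d₁) = φ(-0.23) = 0.3885
vega = S·φ(d₁)·√T = 350·0.3885·1.1180 = 152.0200
(Call and put vega coincide under Black-Scholes.)

152.02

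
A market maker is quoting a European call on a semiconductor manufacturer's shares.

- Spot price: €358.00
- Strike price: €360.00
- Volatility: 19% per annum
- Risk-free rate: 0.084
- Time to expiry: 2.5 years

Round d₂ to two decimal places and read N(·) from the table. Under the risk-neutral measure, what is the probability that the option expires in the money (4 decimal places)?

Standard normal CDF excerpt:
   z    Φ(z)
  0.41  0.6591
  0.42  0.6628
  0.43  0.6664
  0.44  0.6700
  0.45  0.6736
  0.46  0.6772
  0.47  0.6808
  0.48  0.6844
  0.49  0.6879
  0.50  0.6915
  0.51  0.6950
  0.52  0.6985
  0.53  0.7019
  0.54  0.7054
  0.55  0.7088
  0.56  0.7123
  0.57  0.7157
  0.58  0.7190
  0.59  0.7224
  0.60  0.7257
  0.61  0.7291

0.7019

σ√T = 0.19·√2.5 = 0.3004
d₁ = [ln(358/360) + (0.084 + 0.19²/2)·2.5] / 0.3004 = [-0.0056 + 0.2551] / 0.3004 = 0.8307 ≈ 0.83
d₂ = d₁ − σ√T = 0.8307 − 0.3004 = 0.5303 ≈ 0.53
Pr(exercise) under Q = N(d₂) = 0.7019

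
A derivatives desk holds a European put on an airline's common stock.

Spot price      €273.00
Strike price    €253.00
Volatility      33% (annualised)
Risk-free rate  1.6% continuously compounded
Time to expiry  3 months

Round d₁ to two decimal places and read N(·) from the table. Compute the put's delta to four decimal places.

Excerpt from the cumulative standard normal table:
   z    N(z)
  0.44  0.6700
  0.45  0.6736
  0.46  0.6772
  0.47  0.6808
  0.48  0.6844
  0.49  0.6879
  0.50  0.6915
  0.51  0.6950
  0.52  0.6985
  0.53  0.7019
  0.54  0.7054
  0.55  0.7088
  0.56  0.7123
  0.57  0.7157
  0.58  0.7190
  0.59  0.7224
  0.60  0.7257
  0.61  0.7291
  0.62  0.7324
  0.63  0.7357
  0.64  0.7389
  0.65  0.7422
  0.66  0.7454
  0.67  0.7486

σ√T = 0.33 × 0.5000 = 0.1650
d₁ = [ln(273/253) + (0.016 + ½·0.33²)·0.25] / (σ√T) = (0.0761 + 0.0176) / 0.1650 = 0.5678 ≈ 0.57
N(d₁) = N(0.57) = 0.7157
Δ_put = N(d₁) − 1 = 0.7157 − 1 = -0.2843

-0.2843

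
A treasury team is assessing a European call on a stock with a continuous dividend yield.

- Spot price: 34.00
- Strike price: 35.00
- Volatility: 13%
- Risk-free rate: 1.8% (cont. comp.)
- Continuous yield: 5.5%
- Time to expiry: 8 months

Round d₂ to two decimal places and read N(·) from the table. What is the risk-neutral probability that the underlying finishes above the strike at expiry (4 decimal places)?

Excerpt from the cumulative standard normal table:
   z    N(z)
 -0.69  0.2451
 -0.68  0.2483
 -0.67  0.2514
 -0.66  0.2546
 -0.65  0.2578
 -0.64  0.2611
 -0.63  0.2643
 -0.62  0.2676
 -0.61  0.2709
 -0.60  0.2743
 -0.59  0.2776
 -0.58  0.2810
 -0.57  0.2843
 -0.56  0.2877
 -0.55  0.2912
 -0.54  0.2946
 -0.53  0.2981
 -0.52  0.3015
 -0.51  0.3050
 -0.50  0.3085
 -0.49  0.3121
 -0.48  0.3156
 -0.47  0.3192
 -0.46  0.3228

σ√T = 0.13 × 0.8165 = 0.1061
d₁ = [ln(34/35) + (0.018 − 0.055 + 0.13²/2)·0.6667] / 0.1061 = [-0.0290 − 0.0190] / 0.1061 = -0.4524 → -0.45
d₂ = d₁ − σ√T = -0.4524 − 0.1061 = -0.5586 → -0.56
Risk-neutral Pr[S_T > K] = N(d₂) = N(-0.56) = 0.2877

0.2877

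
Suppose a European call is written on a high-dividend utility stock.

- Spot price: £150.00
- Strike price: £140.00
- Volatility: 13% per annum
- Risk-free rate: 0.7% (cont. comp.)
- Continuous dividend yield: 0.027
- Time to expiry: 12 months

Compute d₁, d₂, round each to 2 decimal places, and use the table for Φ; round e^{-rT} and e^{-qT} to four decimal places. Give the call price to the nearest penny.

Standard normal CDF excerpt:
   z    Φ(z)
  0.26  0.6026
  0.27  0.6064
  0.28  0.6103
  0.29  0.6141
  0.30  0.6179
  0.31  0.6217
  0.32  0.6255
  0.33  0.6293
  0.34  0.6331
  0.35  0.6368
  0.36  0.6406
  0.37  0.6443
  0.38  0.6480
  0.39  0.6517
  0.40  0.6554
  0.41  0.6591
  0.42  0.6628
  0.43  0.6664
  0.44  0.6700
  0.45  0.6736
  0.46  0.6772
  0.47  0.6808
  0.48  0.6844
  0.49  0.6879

σ√T = 0.13·√1 = 0.1300
d₁ = [ln(150/140) + (0.007 − 0.027 + ½·0.13²)·1] / (σ√T) = (0.0690 − 0.0115) / 0.1300 = 0.4419 ≈ 0.44
d₂ = 0.4419 − 0.1300 = 0.3119 ≈ 0.31
exp(−qT) = exp(−0.027·1) = 0.9734;  exp(−rT) = exp(−0.007·1) = 0.9930
C = 150·0.9734·N(0.44) − 140·0.9930·N(0.31) = 150·0.9734·0.6700 − 140·0.9930·0.6217 = 97.8267 − 86.4287 = 11.3980

£11.40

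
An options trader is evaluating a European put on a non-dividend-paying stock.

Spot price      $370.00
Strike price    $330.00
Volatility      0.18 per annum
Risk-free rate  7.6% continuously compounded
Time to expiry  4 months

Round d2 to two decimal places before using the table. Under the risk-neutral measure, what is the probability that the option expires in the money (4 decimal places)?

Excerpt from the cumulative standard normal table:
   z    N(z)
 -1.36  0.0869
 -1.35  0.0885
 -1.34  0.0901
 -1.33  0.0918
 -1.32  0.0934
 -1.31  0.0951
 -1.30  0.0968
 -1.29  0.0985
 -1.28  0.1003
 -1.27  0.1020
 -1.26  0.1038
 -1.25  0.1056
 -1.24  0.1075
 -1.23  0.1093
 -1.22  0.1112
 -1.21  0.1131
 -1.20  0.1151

σ√T = 0.18 × 0.5774 = 0.1039
ln(S/K) + (r + σ²/2)T = ln(370/330) + (0.076 + 0.18²/2)·0.3333 = 0.1144 + 0.0307 = 0.1451
d₁ = 0.1451 / 0.1039 = 1.3966 ≈ 1.40
d₂ = d₁ − σ√T = 1.3966 − 0.1039 = 1.2927 ≈ 1.29
Pr(exercise) under Q = N(−d₂) = N(-1.29) = 0.0985

0.0985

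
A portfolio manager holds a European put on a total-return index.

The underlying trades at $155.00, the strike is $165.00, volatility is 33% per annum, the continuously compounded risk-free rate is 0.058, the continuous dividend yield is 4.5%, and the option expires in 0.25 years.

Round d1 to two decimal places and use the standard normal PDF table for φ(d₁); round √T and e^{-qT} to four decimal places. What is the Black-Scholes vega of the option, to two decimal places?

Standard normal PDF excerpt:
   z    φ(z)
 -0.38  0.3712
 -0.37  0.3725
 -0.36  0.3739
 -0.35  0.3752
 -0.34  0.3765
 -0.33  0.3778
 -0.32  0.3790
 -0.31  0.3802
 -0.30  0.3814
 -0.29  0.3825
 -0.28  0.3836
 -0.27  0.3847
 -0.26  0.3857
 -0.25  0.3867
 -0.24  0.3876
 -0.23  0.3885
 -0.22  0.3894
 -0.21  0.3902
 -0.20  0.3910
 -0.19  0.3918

29.40

σ√T = 0.33·√0.25 = 0.1650
d₁ = [ln(155/165) + (0.058 − 0.045 + 0.33²/2)·0.25] / 0.1650 = [-0.0625 + 0.0169] / 0.1650 = -0.2767 ⇒ -0.28
√T = √0.25 = 0.5000
φ(d₁) = φ(-0.28) = 0.3836
exp(−qT) = exp(−0.045·0.25) = 0.9888
vega = S·exp(−qT)·φ(d₁)·√T = 155·0.9888·0.3836·0.5000 = 29.3960
(The call has the same vega.)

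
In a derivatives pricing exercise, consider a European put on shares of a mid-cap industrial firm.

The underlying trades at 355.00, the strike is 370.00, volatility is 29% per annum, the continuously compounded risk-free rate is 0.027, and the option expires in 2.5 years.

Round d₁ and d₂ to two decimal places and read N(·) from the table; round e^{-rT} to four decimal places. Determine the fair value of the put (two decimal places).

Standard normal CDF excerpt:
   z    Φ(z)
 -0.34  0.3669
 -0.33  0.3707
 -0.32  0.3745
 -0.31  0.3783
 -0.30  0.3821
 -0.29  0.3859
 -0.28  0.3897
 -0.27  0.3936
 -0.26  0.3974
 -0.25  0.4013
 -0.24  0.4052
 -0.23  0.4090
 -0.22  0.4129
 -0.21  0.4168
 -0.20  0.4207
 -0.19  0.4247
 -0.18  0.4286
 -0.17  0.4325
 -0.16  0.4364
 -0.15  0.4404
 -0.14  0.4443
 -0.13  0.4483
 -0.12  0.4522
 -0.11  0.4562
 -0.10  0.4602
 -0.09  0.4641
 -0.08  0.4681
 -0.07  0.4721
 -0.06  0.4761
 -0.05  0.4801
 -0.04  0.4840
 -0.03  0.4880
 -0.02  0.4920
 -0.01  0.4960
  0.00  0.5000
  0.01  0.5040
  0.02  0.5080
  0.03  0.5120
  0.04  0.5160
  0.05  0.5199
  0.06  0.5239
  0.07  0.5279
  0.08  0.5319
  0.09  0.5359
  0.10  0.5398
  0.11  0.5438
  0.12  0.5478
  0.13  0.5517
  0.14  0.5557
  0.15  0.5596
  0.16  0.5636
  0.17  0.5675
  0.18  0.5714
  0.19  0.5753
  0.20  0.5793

σ√T = 0.29·√2.5 = 0.4585
d₁ = [ln(355/370) + (0.027 + 0.29²/2)·2.5] / 0.4585 = [-0.0414 + 0.1726] / 0.4585 = 0.2862 ≈ 0.29
d₂ = d₁ − σ√T = 0.2862 − 0.4585 = -0.1723 ≈ -0.17
exp(−rT) = exp(−0.027·2.5) = 0.9347
N(−d₂) = N(0.17) = 0.5675;  N(−d₁) = N(-0.29) = 0.3859
P = 370·0.9347·0.5675 − 355·0.3859 = 196.2636 − 136.9945 = 59.2691

59.27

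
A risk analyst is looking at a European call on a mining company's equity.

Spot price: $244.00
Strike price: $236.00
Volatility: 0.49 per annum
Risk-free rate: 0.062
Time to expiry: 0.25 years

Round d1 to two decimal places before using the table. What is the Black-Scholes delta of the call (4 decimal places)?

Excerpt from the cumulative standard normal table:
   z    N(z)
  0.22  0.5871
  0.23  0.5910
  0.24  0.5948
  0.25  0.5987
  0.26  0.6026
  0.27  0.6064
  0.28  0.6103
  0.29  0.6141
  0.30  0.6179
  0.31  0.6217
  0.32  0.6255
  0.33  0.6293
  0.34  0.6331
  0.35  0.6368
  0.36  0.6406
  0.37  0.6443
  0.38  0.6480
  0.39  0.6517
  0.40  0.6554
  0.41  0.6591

T = 0.25;  σ√T = 0.2450
d₁ = [ln(244/236) + (0.062 + 0.49²/2)·0.25] / 0.2450 = [0.0333 + 0.0455] / 0.2450 = 0.3218 ≈ 0.32
N(d₁) = N(0.32) = 0.6255
Δ_call = N(d₁) = 0.6255

0.6255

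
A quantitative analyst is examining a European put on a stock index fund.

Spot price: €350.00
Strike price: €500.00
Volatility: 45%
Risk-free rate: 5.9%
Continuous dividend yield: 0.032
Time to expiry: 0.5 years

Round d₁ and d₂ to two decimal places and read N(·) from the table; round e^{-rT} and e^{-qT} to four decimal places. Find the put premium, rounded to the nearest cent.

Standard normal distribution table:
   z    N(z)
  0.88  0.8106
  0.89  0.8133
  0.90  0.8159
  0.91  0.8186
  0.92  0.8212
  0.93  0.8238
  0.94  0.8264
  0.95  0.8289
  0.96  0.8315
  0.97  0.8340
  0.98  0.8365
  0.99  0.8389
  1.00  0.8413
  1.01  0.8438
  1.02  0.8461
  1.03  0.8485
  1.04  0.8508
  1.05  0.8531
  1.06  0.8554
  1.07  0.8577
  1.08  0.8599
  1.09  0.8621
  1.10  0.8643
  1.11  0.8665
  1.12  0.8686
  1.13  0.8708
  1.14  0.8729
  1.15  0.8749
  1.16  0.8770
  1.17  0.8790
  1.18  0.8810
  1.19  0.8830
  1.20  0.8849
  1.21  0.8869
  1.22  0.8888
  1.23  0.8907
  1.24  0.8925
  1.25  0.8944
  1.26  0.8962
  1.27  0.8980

T = 0.5;  σ√T = 0.3182
ln(S/K) + (r − q + σ²/2)T = ln(350/500) + (0.059 − 0.032 + 0.45²/2)·0.5 = -0.3567 + 0.0641 = -0.2925
d₁ = -0.2925 / 0.3182 = -0.9194 ≈ -0.92
d₂ = d₁ − σ√T = -0.9194 − 0.3182 = -1.2376 ≈ -1.24
exp(−qT) = exp(−0.032·0.5) = 0.9841;  exp(−rT) = exp(−0.059·0.5) = 0.9709
N(−d₂) = N(1.24) = 0.8925;  N(−d₁) = N(0.92) = 0.8212
P = 500·0.9709·0.8925 − 350·0.9841·0.8212 = 433.2641 − 282.8500 = 150.4141

€150.41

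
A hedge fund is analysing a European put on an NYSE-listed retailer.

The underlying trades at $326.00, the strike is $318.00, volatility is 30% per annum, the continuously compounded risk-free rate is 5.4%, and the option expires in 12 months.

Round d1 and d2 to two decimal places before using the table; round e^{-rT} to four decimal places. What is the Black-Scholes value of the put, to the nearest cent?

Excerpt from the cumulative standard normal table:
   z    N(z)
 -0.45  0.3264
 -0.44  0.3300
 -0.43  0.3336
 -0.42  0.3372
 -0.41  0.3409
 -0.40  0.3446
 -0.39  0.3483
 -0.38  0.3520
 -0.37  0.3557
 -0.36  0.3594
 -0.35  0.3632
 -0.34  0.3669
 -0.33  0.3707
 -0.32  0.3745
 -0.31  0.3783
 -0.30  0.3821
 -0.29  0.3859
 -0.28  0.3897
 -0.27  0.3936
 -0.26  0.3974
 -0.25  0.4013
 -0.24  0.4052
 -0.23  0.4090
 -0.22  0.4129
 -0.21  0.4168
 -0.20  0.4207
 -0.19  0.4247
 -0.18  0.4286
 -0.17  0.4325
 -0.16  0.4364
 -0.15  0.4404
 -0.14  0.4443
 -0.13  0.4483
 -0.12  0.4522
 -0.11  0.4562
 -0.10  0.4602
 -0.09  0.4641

$26.31

σ√T = 0.3 × 1.0000 = 0.3000
ln(S/K) + (r + σ²/2)T = ln(326/318) + (0.054 + 0.3²/2)·1 = 0.0248 + 0.0990 = 0.1238
d₁ = 0.1238 / 0.3000 = 0.4128 ≈ 0.41
d₂ = d₁ − σ√T = 0.4128 − 0.3000 = 0.1128 ≈ 0.11
e^(−rT) = e^(−0.054·1) = 0.9474
N(−d₂) = N(-0.11) = 0.4562;  N(−d₁) = N(-0.41) = 0.3409
P = 318·0.9474·0.4562 − 326·0.3409 = 137.4408 − 111.1334 = 26.3074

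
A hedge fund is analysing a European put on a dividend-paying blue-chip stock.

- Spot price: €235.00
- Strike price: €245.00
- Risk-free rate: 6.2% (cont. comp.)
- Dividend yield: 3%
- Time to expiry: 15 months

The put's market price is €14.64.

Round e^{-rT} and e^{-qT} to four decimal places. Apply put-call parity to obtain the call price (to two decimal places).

exp(−qT) = exp(−0.03·1.25) = 0.9632;  exp(−rT) = exp(−0.062·1.25) = 0.9254
Put-call parity: C − P = S·e^(−qT) − K·e^(−rT) = 235·0.9632 − 245·0.9254 = 226.3520 − 226.7230 = -0.3710
C = P + (C − P) = 14.64 + (-0.3710) = 14.2690

€14.27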